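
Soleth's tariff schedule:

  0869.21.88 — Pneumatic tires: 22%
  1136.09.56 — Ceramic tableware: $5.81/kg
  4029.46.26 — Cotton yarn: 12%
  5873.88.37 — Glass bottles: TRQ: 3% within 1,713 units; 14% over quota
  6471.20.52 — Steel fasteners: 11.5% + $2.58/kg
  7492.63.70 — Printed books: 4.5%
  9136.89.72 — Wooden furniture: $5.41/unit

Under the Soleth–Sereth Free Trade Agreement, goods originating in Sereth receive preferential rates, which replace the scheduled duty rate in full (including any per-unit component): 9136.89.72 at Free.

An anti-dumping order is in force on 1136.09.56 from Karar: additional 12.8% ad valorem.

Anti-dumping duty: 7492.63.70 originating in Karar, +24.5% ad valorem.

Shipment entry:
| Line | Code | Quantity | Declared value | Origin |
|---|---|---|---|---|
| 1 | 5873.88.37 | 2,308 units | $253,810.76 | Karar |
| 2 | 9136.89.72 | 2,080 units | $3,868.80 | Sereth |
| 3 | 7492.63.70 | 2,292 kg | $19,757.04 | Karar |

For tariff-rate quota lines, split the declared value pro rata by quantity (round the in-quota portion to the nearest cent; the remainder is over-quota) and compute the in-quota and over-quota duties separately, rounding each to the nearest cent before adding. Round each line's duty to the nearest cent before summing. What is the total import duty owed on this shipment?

Line 1 (5873.88.37, Karar, 2,308 units, $253,810.76):
Code 5873.88.37 is under a tariff-rate quota (threshold 1,713 units). In-quota: 1,713 units at 3%; over-quota: 595 units at 14%.
Pro-rata value split: in-quota = $253,810.76 × 1,713/2,308 = $188,378.61; over-quota = $253,810.76 − $188,378.61 = $65,432.15.
In-quota duty = $188,378.61 × 3% = $5,651.36. Over-quota duty = $65,432.15 × 14% = $9,160.50.
Line duty = $5,651.36 + $9,160.50 = $14,811.86.
Line 2 (9136.89.72, Sereth, 2,080 units, $3,868.80):
Base rate for 9136.89.72 is $5.41/unit.
Origin Sereth qualifies under the Soleth–Sereth agreement and 9136.89.72 is covered: preferential rate Free applies instead.
Duty = $3,868.80 × 0% = $0.00.
Line 3 (7492.63.70, Karar, 2,292 kg, $19,757.04):
Base rate for 7492.63.70 is 4.5%.
Additional duty on 7492.63.70 from Karar: +24.5%. Applied ad valorem rate: 4.5% + 24.5% = 29%.
Duty = $19,757.04 × 29% = $5,729.54.
Total = $14,811.86 + $0.00 + $5,729.54 = $20,541.40.

$20,541.40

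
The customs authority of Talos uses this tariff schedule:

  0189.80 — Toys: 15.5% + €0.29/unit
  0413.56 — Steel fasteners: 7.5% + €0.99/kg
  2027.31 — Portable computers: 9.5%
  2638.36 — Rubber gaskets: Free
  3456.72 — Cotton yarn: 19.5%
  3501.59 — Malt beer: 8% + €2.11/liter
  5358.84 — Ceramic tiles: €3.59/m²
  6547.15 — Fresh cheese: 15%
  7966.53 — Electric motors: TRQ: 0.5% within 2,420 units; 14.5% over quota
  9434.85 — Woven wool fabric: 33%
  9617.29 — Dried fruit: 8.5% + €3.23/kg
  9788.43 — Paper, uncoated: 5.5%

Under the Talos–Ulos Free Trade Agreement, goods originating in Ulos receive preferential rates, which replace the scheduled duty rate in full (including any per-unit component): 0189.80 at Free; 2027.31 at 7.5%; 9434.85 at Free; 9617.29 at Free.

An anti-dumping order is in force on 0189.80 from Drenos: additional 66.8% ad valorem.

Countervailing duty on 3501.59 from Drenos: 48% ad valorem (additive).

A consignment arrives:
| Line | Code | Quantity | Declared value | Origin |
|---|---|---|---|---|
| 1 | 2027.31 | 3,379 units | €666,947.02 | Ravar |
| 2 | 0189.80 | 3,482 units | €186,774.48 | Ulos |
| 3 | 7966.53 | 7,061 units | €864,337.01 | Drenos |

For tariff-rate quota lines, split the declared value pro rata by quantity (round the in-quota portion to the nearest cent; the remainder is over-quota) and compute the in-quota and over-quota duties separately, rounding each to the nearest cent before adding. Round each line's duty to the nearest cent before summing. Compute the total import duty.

€147,216.33

Line 1 (2027.31, Ravar, 3,379 units, €666,947.02):
Base rate for 2027.31 is 9.5%.
2027.31 has an FTA preferential rate, but origin Ravar is not Ulos; base rate stands.
Duty = €666,947.02 × 9.5% = €63,359.97.
Line 2 (0189.80, Ulos, 3,482 units, €186,774.48):
Base rate for 0189.80 is 15.5% + €0.29/unit.
Origin Ulos qualifies under the Talos–Ulos agreement and 0189.80 is covered: preferential rate Free applies instead.
The additional-duty order on 0189.80 targets Drenos, not Ulos; it does not apply.
Duty = €186,774.48 × 0% = €0.00.
Line 3 (7966.53, Drenos, 7,061 units, €864,337.01):
Code 7966.53 is under a tariff-rate quota (threshold 2,420 units). In-quota: 2,420 units at 0.5%; over-quota: 4,641 units at 14.5%.
Pro-rata value split: in-quota = €864,337.01 × 2,420/7,061 = €296,232.20; over-quota = €864,337.01 − €296,232.20 = €568,104.81.
In-quota duty = €296,232.20 × 0.5% = €1,481.16. Over-quota duty = €568,104.81 × 14.5% = €82,375.20.
Line duty = €1,481.16 + €82,375.20 = €83,856.36.
Total = €63,359.97 + €0.00 + €83,856.36 = €147,216.33.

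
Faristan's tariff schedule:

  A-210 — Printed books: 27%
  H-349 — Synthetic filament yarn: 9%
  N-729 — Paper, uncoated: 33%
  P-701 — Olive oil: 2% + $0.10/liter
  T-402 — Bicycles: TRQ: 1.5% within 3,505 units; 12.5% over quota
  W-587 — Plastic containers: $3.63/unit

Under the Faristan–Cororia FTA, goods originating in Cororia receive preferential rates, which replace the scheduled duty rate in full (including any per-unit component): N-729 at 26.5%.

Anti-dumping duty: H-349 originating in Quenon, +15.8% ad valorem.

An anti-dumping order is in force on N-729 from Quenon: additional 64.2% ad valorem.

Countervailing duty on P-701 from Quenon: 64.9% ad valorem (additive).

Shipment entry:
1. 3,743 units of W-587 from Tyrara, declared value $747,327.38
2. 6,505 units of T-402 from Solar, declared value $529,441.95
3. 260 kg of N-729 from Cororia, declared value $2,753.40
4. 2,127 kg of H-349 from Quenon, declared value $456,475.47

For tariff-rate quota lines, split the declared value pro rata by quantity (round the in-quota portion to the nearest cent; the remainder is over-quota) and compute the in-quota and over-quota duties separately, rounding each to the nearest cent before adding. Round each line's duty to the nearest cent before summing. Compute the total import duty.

Line 1 (W-587, Tyrara, 3,743 units, $747,327.38):
Base rate for W-587 is $3.63/unit.
Duty = 3,743 × $3.63 = $13,587.09.
Line 2 (T-402, Solar, 6,505 units, $529,441.95):
Code T-402 is under a tariff-rate quota (threshold 3,505 units). In-quota: 3,505 units at 1.5%; over-quota: 3,000 units at 12.5%.
Pro-rata value split: in-quota = $529,441.95 × 3,505/6,505 = $285,271.95; over-quota = $529,441.95 − $285,271.95 = $244,170.00.
In-quota duty = $285,271.95 × 1.5% = $4,279.08. Over-quota duty = $244,170.00 × 12.5% = $30,521.25.
Line duty = $4,279.08 + $30,521.25 = $34,800.33.
Line 3 (N-729, Cororia, 260 kg, $2,753.40):
Base rate for N-729 is 33%.
Origin Cororia qualifies under the Faristan–Cororia agreement and N-729 is covered: preferential rate 26.5% applies instead.
The additional-duty order on N-729 targets Quenon, not Cororia; it does not apply.
Duty = $2,753.40 × 26.5% = $729.65.
Line 4 (H-349, Quenon, 2,127 kg, $456,475.47):
Base rate for H-349 is 9%.
Additional duty on H-349 from Quenon: +15.8%. Applied ad valorem rate: 9% + 15.8% = 24.8%.
Duty = $456,475.47 × 24.8% = $113,205.92.
Total = $13,587.09 + $34,800.33 + $729.65 + $113,205.92 = $162,322.99.

$162,322.99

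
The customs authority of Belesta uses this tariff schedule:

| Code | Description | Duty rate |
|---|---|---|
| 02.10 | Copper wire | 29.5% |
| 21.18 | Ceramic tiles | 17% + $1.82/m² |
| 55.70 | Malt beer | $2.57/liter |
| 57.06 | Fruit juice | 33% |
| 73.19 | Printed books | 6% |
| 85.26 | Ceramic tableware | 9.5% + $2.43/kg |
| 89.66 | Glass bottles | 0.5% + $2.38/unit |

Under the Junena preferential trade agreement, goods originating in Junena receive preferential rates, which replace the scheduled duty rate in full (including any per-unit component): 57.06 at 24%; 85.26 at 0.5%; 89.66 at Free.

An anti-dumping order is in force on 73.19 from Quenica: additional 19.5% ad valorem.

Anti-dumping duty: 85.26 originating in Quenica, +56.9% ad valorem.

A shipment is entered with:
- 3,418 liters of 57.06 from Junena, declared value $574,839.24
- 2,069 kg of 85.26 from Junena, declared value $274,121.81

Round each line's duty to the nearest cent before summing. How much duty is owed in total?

$139,332.03

Line 1 (57.06, Junena, 3,418 liters, $574,839.24):
Base rate for 57.06 is 33%.
Origin Junena qualifies under the Belesta–Junena agreement and 57.06 is covered: preferential rate 24% applies instead.
Duty = $574,839.24 × 24% = $137,961.42.
Line 2 (85.26, Junena, 2,069 kg, $274,121.81):
Base rate for 85.26 is 9.5% + $2.43/kg.
Origin Junena qualifies under the Belesta–Junena agreement and 85.26 is covered: preferential rate 0.5% applies instead.
The additional-duty order on 85.26 targets Quenica, not Junena; it does not apply.
Duty = $274,121.81 × 0.5% = $1,370.61.
Total = $137,961.42 + $1,370.61 = $139,332.03.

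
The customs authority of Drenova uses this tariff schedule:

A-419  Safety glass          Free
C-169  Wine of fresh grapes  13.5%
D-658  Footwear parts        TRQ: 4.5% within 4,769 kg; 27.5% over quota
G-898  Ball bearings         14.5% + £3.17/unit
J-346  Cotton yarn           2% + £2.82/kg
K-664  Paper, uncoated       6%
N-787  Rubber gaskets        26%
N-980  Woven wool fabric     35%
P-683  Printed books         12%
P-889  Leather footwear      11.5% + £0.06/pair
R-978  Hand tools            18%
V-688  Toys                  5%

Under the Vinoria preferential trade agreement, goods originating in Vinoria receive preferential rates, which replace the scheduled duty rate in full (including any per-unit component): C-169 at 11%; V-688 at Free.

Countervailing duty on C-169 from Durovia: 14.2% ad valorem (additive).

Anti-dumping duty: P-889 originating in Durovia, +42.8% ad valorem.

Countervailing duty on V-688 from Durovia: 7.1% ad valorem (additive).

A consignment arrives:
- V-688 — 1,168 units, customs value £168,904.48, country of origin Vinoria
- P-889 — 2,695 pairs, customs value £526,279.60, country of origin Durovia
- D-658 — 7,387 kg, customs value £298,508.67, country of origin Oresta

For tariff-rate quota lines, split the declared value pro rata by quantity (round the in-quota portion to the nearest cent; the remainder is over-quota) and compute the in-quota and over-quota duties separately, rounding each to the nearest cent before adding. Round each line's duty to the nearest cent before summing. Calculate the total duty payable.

£323,696.89

Line 1 (V-688, Vinoria, 1,168 units, £168,904.48):
Base rate for V-688 is 5%.
Origin Vinoria qualifies under the Drenova–Vinoria agreement and V-688 is covered: preferential rate Free applies instead.
The additional-duty order on V-688 targets Durovia, not Vinoria; it does not apply.
Duty = £168,904.48 × 0% = £0.00.
Line 2 (P-889, Durovia, 2,695 pairs, £526,279.60):
Base rate for P-889 is 11.5% + £0.06/pair.
Additional duty on P-889 from Durovia: +42.8%. Applied ad valorem rate: 11.5% + 42.8% = 54.3%.
Duty = £526,279.60 × 54.3% + 2,695 × £0.06 = £285,931.52.
Line 3 (D-658, Oresta, 7,387 kg, £298,508.67):
Code D-658 is under a tariff-rate quota (threshold 4,769 kg). In-quota: 4,769 kg at 4.5%; over-quota: 2,618 kg at 27.5%.
Pro-rata value split: in-quota = £298,508.67 × 4,769/7,387 = £192,715.29; over-quota = £298,508.67 − £192,715.29 = £105,793.38.
In-quota duty = £192,715.29 × 4.5% = £8,672.19. Over-quota duty = £105,793.38 × 27.5% = £29,093.18.
Line duty = £8,672.19 + £29,093.18 = £37,765.37.
Total = £0.00 + £285,931.52 + £37,765.37 = £323,696.89.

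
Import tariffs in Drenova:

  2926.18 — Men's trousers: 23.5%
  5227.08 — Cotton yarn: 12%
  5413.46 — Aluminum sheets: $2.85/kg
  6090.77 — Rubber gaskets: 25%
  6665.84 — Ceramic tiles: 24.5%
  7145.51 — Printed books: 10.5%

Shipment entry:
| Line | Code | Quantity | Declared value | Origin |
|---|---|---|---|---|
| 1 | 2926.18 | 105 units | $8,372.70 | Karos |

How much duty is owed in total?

$1,967.58

Line 1 (2926.18, Karos, 105 units, $8,372.70):
Base rate for 2926.18 is 23.5%.
Duty = $8,372.70 × 23.5% = $1,967.58.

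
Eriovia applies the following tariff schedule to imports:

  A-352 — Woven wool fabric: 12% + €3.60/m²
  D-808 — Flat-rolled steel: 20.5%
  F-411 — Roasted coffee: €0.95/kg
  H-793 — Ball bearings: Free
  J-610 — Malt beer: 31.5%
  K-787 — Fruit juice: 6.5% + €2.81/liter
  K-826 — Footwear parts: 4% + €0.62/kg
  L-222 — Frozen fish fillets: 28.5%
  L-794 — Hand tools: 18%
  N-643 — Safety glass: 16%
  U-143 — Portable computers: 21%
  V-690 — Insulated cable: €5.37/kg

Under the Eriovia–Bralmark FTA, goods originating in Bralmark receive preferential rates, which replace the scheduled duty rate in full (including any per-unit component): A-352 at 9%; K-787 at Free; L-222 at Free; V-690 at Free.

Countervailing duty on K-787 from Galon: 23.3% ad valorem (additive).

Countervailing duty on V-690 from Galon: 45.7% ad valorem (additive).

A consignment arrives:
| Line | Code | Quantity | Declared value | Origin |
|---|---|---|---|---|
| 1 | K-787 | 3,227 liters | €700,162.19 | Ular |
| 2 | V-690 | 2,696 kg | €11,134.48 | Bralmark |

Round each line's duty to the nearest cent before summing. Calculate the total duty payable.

€54,578.41

Line 1 (K-787, Ular, 3,227 liters, €700,162.19):
Base rate for K-787 is 6.5% + €2.81/liter.
K-787 has an FTA preferential rate, but origin Ular is not Bralmark; base rate stands.
The additional-duty order on K-787 targets Galon, not Ular; it does not apply.
Duty = €700,162.19 × 6.5% + 3,227 × €2.81 = €54,578.41.
Line 2 (V-690, Bralmark, 2,696 kg, €11,134.48):
Base rate for V-690 is €5.37/kg.
Origin Bralmark qualifies under the Eriovia–Bralmark agreement and V-690 is covered: preferential rate Free applies instead.
The additional-duty order on V-690 targets Galon, not Bralmark; it does not apply.
Duty = €11,134.48 × 0% = €0.00.
Total = €54,578.41 + €0.00 = €54,578.41.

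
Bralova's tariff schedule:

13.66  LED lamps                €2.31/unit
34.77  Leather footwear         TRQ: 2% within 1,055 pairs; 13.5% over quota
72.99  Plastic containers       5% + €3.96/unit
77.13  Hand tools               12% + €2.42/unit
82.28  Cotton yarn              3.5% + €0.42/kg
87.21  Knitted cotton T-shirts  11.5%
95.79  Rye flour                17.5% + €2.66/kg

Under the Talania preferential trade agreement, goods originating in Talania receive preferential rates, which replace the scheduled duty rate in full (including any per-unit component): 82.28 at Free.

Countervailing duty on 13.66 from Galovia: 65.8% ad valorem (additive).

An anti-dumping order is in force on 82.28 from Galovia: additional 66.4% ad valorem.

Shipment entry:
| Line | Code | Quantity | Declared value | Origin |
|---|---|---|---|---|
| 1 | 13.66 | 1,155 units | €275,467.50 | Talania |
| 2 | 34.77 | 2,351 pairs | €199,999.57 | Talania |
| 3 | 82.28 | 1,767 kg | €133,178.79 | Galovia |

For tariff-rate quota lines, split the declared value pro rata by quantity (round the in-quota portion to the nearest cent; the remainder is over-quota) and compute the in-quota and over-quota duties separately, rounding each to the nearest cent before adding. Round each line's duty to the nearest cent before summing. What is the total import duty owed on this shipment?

Line 1 (13.66, Talania, 1,155 units, €275,467.50):
Base rate for 13.66 is €2.31/unit.
Origin Talania is the FTA partner but 13.66 is not on the preference list; base rate stands.
The additional-duty order on 13.66 targets Galovia, not Talania; it does not apply.
Duty = 1,155 × €2.31 = €2,668.05.
Line 2 (34.77, Talania, 2,351 pairs, €199,999.57):
Code 34.77 is under a tariff-rate quota (threshold 1,055 pairs). In-quota: 1,055 pairs at 2%; over-quota: 1,296 pairs at 13.5%.
Pro-rata value split: in-quota = €199,999.57 × 1,055/2,351 = €89,748.85; over-quota = €199,999.57 − €89,748.85 = €110,250.72.
In-quota duty = €89,748.85 × 2% = €1,794.98. Over-quota duty = €110,250.72 × 13.5% = €14,883.85.
Line duty = €1,794.98 + €14,883.85 = €16,678.83.
Line 3 (82.28, Galovia, 1,767 kg, €133,178.79):
Base rate for 82.28 is 3.5% + €0.42/kg.
82.28 has an FTA preferential rate, but origin Galovia is not Talania; base rate stands.
Additional duty on 82.28 from Galovia: +66.4%. Applied ad valorem rate: 3.5% + 66.4% = 69.9%.
Duty = €133,178.79 × 69.9% + 1,767 × €0.42 = €93,834.11.
Total = €2,668.05 + €16,678.83 + €93,834.11 = €113,180.99.

€113,180.99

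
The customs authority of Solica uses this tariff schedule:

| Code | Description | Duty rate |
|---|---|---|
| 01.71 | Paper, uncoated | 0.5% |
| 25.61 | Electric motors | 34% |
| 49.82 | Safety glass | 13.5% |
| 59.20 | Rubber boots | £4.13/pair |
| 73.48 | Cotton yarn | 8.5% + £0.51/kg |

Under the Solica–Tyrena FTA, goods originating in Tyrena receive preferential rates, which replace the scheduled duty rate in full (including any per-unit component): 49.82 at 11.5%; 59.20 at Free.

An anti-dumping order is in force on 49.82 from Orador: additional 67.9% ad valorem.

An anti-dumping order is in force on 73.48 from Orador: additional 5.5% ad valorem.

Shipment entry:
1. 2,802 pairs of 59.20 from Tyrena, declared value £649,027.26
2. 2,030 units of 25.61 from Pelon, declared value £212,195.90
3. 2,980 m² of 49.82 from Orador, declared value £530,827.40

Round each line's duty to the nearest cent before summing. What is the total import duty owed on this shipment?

Line 1 (59.20, Tyrena, 2,802 pairs, £649,027.26):
Base rate for 59.20 is £4.13/pair.
Origin Tyrena qualifies under the Solica–Tyrena agreement and 59.20 is covered: preferential rate Free applies instead.
Duty = £649,027.26 × 0% = £0.00.
Line 2 (25.61, Pelon, 2,030 units, £212,195.90):
Base rate for 25.61 is 34%.
Duty = £212,195.90 × 34% = £72,146.61.
Line 3 (49.82, Orador, 2,980 m², £530,827.40):
Base rate for 49.82 is 13.5%.
49.82 has an FTA preferential rate, but origin Orador is not Tyrena; base rate stands.
Additional duty on 49.82 from Orador: +67.9%. Applied ad valorem rate: 13.5% + 67.9% = 81.4%.
Duty = £530,827.40 × 81.4% = £432,093.50.
Total = £0.00 + £72,146.61 + £432,093.50 = £504,240.11.

£504,240.11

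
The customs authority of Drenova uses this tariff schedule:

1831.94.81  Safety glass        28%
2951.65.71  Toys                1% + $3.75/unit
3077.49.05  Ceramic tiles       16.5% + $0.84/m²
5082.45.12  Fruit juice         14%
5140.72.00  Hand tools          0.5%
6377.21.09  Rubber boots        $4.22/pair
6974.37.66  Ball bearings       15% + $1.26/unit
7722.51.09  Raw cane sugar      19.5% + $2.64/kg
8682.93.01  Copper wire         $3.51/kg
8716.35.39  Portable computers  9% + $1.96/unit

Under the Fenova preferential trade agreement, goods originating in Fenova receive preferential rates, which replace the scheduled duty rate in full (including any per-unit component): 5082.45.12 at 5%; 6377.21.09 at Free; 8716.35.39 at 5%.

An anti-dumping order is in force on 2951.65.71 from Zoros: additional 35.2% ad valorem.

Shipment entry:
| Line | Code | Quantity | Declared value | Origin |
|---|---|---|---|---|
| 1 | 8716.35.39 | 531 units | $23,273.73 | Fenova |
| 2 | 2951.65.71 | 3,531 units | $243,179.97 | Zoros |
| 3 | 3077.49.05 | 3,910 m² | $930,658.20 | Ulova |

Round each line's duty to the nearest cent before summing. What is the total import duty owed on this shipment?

$259,279.09

Line 1 (8716.35.39, Fenova, 531 units, $23,273.73):
Base rate for 8716.35.39 is 9% + $1.96/unit.
Origin Fenova qualifies under the Drenova–Fenova agreement and 8716.35.39 is covered: preferential rate 5% applies instead.
Duty = $23,273.73 × 5% = $1,163.69.
Line 2 (2951.65.71, Zoros, 3,531 units, $243,179.97):
Base rate for 2951.65.71 is 1% + $3.75/unit.
Additional duty on 2951.65.71 from Zoros: +35.2%. Applied ad valorem rate: 1% + 35.2% = 36.2%.
Duty = $243,179.97 × 36.2% + 3,531 × $3.75 = $101,272.40.
Line 3 (3077.49.05, Ulova, 3,910 m², $930,658.20):
Base rate for 3077.49.05 is 16.5% + $0.84/m².
Duty = $930,658.20 × 16.5% + 3,910 × $0.84 = $156,843.00.
Total = $1,163.69 + $101,272.40 + $156,843.00 = $259,279.09.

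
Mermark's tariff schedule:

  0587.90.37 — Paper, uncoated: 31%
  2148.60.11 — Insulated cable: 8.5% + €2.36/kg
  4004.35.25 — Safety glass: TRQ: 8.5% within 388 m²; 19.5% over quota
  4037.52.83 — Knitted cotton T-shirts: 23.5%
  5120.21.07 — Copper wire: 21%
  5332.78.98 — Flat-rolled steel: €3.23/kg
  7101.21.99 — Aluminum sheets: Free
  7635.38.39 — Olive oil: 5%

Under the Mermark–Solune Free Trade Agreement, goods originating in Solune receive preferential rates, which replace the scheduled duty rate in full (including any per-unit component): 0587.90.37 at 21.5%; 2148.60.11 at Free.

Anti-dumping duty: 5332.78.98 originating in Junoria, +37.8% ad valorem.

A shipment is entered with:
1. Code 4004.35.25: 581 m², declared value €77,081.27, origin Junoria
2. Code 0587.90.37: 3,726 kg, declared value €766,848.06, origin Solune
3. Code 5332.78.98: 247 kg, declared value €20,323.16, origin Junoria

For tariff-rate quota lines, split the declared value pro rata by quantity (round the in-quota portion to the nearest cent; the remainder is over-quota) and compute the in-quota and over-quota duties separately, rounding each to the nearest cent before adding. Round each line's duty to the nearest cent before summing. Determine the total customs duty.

Line 1 (4004.35.25, Junoria, 581 m², €77,081.27):
Code 4004.35.25 is under a tariff-rate quota (threshold 388 m²). In-quota: 388 m² at 8.5%; over-quota: 193 m² at 19.5%.
Pro-rata value split: in-quota = €77,081.27 × 388/581 = €51,475.96; over-quota = €77,081.27 − €51,475.96 = €25,605.31.
In-quota duty = €51,475.96 × 8.5% = €4,375.46. Over-quota duty = €25,605.31 × 19.5% = €4,993.04.
Line duty = €4,375.46 + €4,993.04 = €9,368.50.
Line 2 (0587.90.37, Solune, 3,726 kg, €766,848.06):
Base rate for 0587.90.37 is 31%.
Origin Solune qualifies under the Mermark–Solune agreement and 0587.90.37 is covered: preferential rate 21.5% applies instead.
Duty = €766,848.06 × 21.5% = €164,872.33.
Line 3 (5332.78.98, Junoria, 247 kg, €20,323.16):
Base rate for 5332.78.98 is €3.23/kg.
Additional duty on 5332.78.98 from Junoria: +37.8% ad valorem. Applied ad valorem rate = 37.8%.
Duty = €20,323.16 × 37.8% + 247 × €3.23 = €8,479.96.
Total = €9,368.50 + €164,872.33 + €8,479.96 = €182,720.79.

€182,720.79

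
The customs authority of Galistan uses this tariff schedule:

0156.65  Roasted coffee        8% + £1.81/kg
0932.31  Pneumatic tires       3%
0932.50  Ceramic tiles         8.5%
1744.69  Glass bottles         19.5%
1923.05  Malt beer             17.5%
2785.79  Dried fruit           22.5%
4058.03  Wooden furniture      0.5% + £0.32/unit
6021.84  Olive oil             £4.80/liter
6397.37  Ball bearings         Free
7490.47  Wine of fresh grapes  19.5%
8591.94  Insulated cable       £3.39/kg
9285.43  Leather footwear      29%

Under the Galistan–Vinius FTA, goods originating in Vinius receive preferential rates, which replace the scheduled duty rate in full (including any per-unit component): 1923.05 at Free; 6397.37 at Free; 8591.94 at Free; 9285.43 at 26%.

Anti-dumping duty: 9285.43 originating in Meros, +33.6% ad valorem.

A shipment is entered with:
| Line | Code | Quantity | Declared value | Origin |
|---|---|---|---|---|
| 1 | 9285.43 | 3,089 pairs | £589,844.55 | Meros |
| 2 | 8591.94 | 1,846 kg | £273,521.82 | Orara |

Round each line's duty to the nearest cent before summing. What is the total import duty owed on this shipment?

£375,500.63

Line 1 (9285.43, Meros, 3,089 pairs, £589,844.55):
Base rate for 9285.43 is 29%.
9285.43 has an FTA preferential rate, but origin Meros is not Vinius; base rate stands.
Additional duty on 9285.43 from Meros: +33.6%. Applied ad valorem rate: 29% + 33.6% = 62.6%.
Duty = £589,844.55 × 62.6% = £369,242.69.
Line 2 (8591.94, Orara, 1,846 kg, £273,521.82):
Base rate for 8591.94 is £3.39/kg.
8591.94 has an FTA preferential rate, but origin Orara is not Vinius; base rate stands.
Duty = 1,846 × £3.39 = £6,257.94.
Total = £369,242.69 + £6,257.94 = £375,500.63.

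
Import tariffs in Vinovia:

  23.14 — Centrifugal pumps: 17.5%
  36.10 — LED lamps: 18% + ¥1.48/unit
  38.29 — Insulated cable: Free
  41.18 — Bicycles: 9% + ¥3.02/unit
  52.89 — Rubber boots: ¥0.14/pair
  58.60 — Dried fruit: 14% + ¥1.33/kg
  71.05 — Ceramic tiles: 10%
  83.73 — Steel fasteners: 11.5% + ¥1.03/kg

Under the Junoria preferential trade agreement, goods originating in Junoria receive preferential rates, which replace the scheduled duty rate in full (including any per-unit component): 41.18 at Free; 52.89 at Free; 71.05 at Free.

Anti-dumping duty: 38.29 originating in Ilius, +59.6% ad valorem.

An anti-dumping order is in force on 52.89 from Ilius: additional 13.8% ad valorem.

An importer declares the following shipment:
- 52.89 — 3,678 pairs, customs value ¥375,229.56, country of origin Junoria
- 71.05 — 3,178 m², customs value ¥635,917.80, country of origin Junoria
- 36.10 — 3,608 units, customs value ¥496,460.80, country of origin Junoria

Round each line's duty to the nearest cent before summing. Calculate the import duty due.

¥94,702.78

Line 1 (52.89, Junoria, 3,678 pairs, ¥375,229.56):
Base rate for 52.89 is ¥0.14/pair.
Origin Junoria qualifies under the Vinovia–Junoria agreement and 52.89 is covered: preferential rate Free applies instead.
The additional-duty order on 52.89 targets Ilius, not Junoria; it does not apply.
Duty = ¥375,229.56 × 0% = ¥0.00.
Line 2 (71.05, Junoria, 3,178 m², ¥635,917.80):
Base rate for 71.05 is 10%.
Origin Junoria qualifies under the Vinovia–Junoria agreement and 71.05 is covered: preferential rate Free applies instead.
Duty = ¥635,917.80 × 0% = ¥0.00.
Line 3 (36.10, Junoria, 3,608 units, ¥496,460.80):
Base rate for 36.10 is 18% + ¥1.48/unit.
Origin Junoria is the FTA partner but 36.10 is not on the preference list; base rate stands.
Duty = ¥496,460.80 × 18% + 3,608 × ¥1.48 = ¥94,702.78.
Total = ¥0.00 + ¥0.00 + ¥94,702.78 = ¥94,702.78.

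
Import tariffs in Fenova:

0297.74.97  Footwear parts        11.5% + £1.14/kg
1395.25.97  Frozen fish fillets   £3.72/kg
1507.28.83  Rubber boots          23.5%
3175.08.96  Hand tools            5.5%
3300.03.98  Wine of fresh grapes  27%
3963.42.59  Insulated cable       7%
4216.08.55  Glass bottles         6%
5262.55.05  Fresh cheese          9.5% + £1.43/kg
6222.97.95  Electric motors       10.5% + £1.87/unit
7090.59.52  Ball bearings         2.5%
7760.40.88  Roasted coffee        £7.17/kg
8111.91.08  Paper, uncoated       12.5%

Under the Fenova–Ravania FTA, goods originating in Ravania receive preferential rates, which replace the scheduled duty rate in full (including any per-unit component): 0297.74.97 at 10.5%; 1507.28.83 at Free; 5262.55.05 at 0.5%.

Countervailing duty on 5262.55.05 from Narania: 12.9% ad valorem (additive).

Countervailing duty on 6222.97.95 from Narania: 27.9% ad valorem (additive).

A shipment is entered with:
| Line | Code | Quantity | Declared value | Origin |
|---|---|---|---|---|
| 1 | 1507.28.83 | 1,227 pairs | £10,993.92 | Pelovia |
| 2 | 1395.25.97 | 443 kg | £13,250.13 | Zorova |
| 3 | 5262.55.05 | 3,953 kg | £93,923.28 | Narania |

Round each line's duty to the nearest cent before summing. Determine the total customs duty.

£30,923.13

Line 1 (1507.28.83, Pelovia, 1,227 pairs, £10,993.92):
Base rate for 1507.28.83 is 23.5%.
1507.28.83 has an FTA preferential rate, but origin Pelovia is not Ravania; base rate stands.
Duty = £10,993.92 × 23.5% = £2,583.57.
Line 2 (1395.25.97, Zorova, 443 kg, £13,250.13):
Base rate for 1395.25.97 is £3.72/kg.
Duty = 443 × £3.72 = £1,647.96.
Line 3 (5262.55.05, Narania, 3,953 kg, £93,923.28):
Base rate for 5262.55.05 is 9.5% + £1.43/kg.
5262.55.05 has an FTA preferential rate, but origin Narania is not Ravania; base rate stands.
Additional duty on 5262.55.05 from Narania: +12.9%. Applied ad valorem rate: 9.5% + 12.9% = 22.4%.
Duty = £93,923.28 × 22.4% + 3,953 × £1.43 = £26,691.60.
Total = £2,583.57 + £1,647.96 + £26,691.60 = £30,923.13.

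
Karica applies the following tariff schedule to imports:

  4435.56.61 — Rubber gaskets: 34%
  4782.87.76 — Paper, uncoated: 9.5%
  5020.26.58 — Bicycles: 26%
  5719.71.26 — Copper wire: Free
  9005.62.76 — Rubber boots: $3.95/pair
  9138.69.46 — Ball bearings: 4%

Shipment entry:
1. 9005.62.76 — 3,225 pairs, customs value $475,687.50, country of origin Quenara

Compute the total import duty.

$12,738.75

Line 1 (9005.62.76, Quenara, 3,225 pairs, $475,687.50):
Base rate for 9005.62.76 is $3.95/pair.
Duty = 3,225 × $3.95 = $12,738.75.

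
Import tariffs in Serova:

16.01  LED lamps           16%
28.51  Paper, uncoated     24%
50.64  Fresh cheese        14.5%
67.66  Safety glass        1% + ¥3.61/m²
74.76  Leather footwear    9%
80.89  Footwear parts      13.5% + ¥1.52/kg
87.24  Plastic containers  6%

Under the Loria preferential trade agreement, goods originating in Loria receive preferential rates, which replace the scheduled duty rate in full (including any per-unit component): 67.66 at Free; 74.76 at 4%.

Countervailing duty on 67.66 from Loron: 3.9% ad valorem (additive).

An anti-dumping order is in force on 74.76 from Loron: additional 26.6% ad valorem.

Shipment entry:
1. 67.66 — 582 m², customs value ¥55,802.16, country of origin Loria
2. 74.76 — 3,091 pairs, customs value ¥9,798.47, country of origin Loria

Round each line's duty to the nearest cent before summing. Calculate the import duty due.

¥391.94

Line 1 (67.66, Loria, 582 m², ¥55,802.16):
Base rate for 67.66 is 1% + ¥3.61/m².
Origin Loria qualifies under the Serova–Loria agreement and 67.66 is covered: preferential rate Free applies instead.
The additional-duty order on 67.66 targets Loron, not Loria; it does not apply.
Duty = ¥55,802.16 × 0% = ¥0.00.
Line 2 (74.76, Loria, 3,091 pairs, ¥9,798.47):
Base rate for 74.76 is 9%.
Origin Loria qualifies under the Serova–Loria agreement and 74.76 is covered: preferential rate 4% applies instead.
The additional-duty order on 74.76 targets Loron, not Loria; it does not apply.
Duty = ¥9,798.47 × 4% = ¥391.94.
Total = ¥0.00 + ¥391.94 = ¥391.94.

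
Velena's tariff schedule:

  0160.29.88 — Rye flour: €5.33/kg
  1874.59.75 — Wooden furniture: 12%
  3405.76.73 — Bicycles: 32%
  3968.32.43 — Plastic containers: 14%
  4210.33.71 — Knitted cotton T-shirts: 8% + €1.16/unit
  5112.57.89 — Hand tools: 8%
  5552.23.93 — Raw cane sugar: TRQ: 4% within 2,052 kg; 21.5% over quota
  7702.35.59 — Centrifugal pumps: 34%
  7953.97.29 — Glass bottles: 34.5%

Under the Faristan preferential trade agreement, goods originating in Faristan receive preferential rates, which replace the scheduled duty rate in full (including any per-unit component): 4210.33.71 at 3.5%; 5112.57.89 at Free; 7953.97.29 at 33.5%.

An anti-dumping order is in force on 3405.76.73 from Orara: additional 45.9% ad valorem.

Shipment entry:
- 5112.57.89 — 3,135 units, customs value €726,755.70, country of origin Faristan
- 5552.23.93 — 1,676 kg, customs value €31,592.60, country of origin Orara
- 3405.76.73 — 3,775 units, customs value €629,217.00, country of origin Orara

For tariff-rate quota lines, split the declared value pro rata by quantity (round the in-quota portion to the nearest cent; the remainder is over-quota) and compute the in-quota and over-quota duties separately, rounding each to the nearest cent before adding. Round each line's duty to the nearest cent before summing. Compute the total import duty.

€491,423.74

Line 1 (5112.57.89, Faristan, 3,135 units, €726,755.70):
Base rate for 5112.57.89 is 8%.
Origin Faristan qualifies under the Velena–Faristan agreement and 5112.57.89 is covered: preferential rate Free applies instead.
Duty = €726,755.70 × 0% = €0.00.
Line 2 (5552.23.93, Orara, 1,676 kg, €31,592.60):
Code 5552.23.93 is under a tariff-rate quota (threshold 2,052 kg). Quantity 1,676 kg is within the quota, so the in-quota rate 4% applies to the full value.
Duty = €31,592.60 × 4% = €1,263.70.
Line 3 (3405.76.73, Orara, 3,775 units, €629,217.00):
Base rate for 3405.76.73 is 32%.
Additional duty on 3405.76.73 from Orara: +45.9%. Applied ad valorem rate: 32% + 45.9% = 77.9%.
Duty = €629,217.00 × 77.9% = €490,160.04.
Total = €0.00 + €1,263.70 + €490,160.04 = €491,423.74.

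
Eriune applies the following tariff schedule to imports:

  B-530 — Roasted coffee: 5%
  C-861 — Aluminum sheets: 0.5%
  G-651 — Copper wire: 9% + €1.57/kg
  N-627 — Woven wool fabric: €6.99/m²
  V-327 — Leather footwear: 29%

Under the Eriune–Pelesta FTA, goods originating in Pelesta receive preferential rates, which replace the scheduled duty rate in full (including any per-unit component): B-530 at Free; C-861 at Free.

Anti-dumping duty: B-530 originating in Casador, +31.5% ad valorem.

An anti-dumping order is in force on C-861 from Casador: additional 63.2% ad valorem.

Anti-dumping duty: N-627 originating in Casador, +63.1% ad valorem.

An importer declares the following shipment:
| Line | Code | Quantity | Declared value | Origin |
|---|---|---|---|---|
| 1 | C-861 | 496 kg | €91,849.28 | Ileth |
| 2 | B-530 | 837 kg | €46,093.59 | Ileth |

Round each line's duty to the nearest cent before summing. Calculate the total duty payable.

€2,763.93

Line 1 (C-861, Ileth, 496 kg, €91,849.28):
Base rate for C-861 is 0.5%.
C-861 has an FTA preferential rate, but origin Ileth is not Pelesta; base rate stands.
The additional-duty order on C-861 targets Casador, not Ileth; it does not apply.
Duty = €91,849.28 × 0.5% = €459.25.
Line 2 (B-530, Ileth, 837 kg, €46,093.59):
Base rate for B-530 is 5%.
B-530 has an FTA preferential rate, but origin Ileth is not Pelesta; base rate stands.
The additional-duty order on B-530 targets Casador, not Ileth; it does not apply.
Duty = €46,093.59 × 5% = €2,304.68.
Total = €459.25 + €2,304.68 = €2,763.93.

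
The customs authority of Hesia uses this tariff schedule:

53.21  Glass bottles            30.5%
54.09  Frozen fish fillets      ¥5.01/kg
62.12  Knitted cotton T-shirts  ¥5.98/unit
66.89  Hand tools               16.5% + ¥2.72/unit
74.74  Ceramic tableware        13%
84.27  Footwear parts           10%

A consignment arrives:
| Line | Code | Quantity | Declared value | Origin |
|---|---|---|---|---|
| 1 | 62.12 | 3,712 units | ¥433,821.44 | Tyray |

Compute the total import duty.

Line 1 (62.12, Tyray, 3,712 units, ¥433,821.44):
Base rate for 62.12 is ¥5.98/unit.
Duty = 3,712 × ¥5.98 = ¥22,197.76.

¥22,197.76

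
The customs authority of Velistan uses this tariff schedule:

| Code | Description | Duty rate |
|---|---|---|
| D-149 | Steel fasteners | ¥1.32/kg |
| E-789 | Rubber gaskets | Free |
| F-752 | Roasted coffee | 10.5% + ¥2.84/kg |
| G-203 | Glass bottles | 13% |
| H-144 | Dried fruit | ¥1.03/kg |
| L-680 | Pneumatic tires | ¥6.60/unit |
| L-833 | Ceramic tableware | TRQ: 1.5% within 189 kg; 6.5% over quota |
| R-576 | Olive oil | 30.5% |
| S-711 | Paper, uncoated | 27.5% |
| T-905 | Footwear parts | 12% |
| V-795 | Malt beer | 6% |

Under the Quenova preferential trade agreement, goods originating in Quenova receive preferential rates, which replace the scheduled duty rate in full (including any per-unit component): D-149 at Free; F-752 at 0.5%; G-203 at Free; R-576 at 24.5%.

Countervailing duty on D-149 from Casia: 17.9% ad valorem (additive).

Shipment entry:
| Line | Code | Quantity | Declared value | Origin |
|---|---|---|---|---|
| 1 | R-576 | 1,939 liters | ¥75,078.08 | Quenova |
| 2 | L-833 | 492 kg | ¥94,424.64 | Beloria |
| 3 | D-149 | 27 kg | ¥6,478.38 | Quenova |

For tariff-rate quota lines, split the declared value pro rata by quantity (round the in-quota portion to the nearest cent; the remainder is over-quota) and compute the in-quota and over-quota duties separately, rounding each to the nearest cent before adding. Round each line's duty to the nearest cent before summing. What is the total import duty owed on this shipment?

¥22,718.08

Line 1 (R-576, Quenova, 1,939 liters, ¥75,078.08):
Base rate for R-576 is 30.5%.
Origin Quenova qualifies under the Velistan–Quenova agreement and R-576 is covered: preferential rate 24.5% applies instead.
Duty = ¥75,078.08 × 24.5% = ¥18,394.13.
Line 2 (L-833, Beloria, 492 kg, ¥94,424.64):
Code L-833 is under a tariff-rate quota (threshold 189 kg). In-quota: 189 kg at 1.5%; over-quota: 303 kg at 6.5%.
Pro-rata value split: in-quota = ¥94,424.64 × 189/492 = ¥36,272.88; over-quota = ¥94,424.64 − ¥36,272.88 = ¥58,151.76.
In-quota duty = ¥36,272.88 × 1.5% = ¥544.09. Over-quota duty = ¥58,151.76 × 6.5% = ¥3,779.86.
Line duty = ¥544.09 + ¥3,779.86 = ¥4,323.95.
Line 3 (D-149, Quenova, 27 kg, ¥6,478.38):
Base rate for D-149 is ¥1.32/kg.
Origin Quenova qualifies under the Velistan–Quenova agreement and D-149 is covered: preferential rate Free applies instead.
The additional-duty order on D-149 targets Casia, not Quenova; it does not apply.
Duty = ¥6,478.38 × 0% = ¥0.00.
Total = ¥18,394.13 + ¥4,323.95 + ¥0.00 = ¥22,718.08.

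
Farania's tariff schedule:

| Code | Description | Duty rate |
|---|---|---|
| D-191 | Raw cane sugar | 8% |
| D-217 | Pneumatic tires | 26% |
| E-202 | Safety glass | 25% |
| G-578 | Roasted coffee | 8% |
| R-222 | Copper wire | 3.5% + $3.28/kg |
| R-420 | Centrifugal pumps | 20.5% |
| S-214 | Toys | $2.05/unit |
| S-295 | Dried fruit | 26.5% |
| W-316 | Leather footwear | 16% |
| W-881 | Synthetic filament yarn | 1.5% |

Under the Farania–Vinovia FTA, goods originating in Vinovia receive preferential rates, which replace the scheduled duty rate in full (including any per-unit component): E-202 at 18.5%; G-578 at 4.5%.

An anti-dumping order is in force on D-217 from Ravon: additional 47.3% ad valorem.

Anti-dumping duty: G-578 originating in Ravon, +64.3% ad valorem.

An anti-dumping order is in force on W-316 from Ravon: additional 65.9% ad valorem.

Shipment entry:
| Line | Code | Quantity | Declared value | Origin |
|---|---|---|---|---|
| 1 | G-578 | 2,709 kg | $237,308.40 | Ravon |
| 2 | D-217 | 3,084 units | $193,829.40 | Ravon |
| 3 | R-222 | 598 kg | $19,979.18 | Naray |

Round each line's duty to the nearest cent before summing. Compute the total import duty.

$316,311.63

Line 1 (G-578, Ravon, 2,709 kg, $237,308.40):
Base rate for G-578 is 8%.
G-578 has an FTA preferential rate, but origin Ravon is not Vinovia; base rate stands.
Additional duty on G-578 from Ravon: +64.3%. Applied ad valorem rate: 8% + 64.3% = 72.3%.
Duty = $237,308.40 × 72.3% = $171,573.97.
Line 2 (D-217, Ravon, 3,084 units, $193,829.40):
Base rate for D-217 is 26%.
Additional duty on D-217 from Ravon: +47.3%. Applied ad valorem rate: 26% + 47.3% = 73.3%.
Duty = $193,829.40 × 73.3% = $142,076.95.
Line 3 (R-222, Naray, 598 kg, $19,979.18):
Base rate for R-222 is 3.5% + $3.28/kg.
Duty = $19,979.18 × 3.5% + 598 × $3.28 = $2,660.71.
Total = $171,573.97 + $142,076.95 + $2,660.71 = $316,311.63.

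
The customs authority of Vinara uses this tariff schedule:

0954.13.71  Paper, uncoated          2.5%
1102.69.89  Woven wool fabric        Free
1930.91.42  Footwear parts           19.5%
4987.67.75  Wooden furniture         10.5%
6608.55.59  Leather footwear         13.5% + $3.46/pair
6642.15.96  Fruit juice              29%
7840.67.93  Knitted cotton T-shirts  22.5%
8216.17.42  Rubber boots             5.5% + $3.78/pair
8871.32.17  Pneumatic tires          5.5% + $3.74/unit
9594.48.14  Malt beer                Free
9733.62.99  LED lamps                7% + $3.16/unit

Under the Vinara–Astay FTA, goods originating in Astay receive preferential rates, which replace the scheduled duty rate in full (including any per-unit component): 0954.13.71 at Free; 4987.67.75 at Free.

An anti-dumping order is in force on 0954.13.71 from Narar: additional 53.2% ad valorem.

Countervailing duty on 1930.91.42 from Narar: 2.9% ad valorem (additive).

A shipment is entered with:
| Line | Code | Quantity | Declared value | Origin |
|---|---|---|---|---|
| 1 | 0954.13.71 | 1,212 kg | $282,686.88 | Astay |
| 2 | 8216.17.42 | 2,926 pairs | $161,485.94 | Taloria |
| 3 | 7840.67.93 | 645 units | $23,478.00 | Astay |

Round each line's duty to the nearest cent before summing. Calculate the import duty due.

Line 1 (0954.13.71, Astay, 1,212 kg, $282,686.88):
Base rate for 0954.13.71 is 2.5%.
Origin Astay qualifies under the Vinara–Astay agreement and 0954.13.71 is covered: preferential rate Free applies instead.
The additional-duty order on 0954.13.71 targets Narar, not Astay; it does not apply.
Duty = $282,686.88 × 0% = $0.00.
Line 2 (8216.17.42, Taloria, 2,926 pairs, $161,485.94):
Base rate for 8216.17.42 is 5.5% + $3.78/pair.
Duty = $161,485.94 × 5.5% + 2,926 × $3.78 = $19,942.01.
Line 3 (7840.67.93, Astay, 645 units, $23,478.00):
Base rate for 7840.67.93 is 22.5%.
Origin Astay is the FTA partner but 7840.67.93 is not on the preference list; base rate stands.
Duty = $23,478.00 × 22.5% = $5,282.55.
Total = $0.00 + $19,942.01 + $5,282.55 = $25,224.56.

$25,224.56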